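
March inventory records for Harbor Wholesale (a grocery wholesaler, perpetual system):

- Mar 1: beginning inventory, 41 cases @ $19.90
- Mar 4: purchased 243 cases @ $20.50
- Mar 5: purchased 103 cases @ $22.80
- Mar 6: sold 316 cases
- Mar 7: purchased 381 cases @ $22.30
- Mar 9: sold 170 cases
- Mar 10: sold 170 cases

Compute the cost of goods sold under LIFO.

COGS = $14,296.90

Mar 6, 316 sold [LIFO — newest first]: 103 @ $22.80 + 213 @ $20.50 = $6,714.90
Mar 9, 170 sold [LIFO — newest first]: 170 @ $22.30 = $3,791.00
Mar 10, 170 sold [LIFO — newest first]: 170 @ $22.30 = $3,791.00
Total COGS = $6,714.90 + $3,791.00 + $3,791.00 = $14,296.90
Ending inventory: 41 @ $19.90 + 30 @ $20.50 + 41 @ $22.30 = $2,345.20
Check: goods available $16,642.10 = COGS $14,296.90 + ending $2,345.20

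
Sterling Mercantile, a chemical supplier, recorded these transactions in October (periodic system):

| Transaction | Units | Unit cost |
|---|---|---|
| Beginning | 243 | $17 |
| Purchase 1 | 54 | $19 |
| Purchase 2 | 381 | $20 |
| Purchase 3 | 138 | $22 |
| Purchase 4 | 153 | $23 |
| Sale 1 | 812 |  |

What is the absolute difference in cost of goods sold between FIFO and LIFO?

FIFO COGS: 243 @ $17 + 54 @ $19 + 381 @ $20 + 134 @ $22 = $15,725
LIFO COGS: 153 @ $23 + 138 @ $22 + 381 @ $20 + 54 @ $19 + 86 @ $17 = $16,663
Difference = |$15,725 − $16,663| = $938

$938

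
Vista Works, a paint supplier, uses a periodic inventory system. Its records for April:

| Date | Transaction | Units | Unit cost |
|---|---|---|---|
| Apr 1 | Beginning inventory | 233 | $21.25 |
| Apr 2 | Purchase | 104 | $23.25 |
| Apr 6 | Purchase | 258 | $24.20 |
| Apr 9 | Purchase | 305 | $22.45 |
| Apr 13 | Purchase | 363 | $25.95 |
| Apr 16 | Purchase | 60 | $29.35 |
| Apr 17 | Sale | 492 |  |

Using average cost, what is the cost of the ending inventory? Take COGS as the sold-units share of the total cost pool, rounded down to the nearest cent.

Ending inventory = $19,874.25

Apr 17, sell 492: 492/1323 × $31,640.95 → $11,766.70
Ending inventory (cost pool remaining) = $19,874.25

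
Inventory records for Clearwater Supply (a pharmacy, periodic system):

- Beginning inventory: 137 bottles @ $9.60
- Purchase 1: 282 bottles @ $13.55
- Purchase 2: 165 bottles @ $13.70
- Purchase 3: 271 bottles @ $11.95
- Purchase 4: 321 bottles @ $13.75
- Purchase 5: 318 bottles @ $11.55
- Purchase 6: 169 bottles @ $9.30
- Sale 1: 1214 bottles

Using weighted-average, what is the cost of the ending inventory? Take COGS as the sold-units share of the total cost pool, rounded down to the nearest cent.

Sale 1, sell 1214: 1214/1663 × $20,293.60 → $14,814.45
Ending inventory (cost pool remaining) = $5,479.15
Check: goods available $20,293.60 = COGS $14,814.45 + ending $5,479.15

Ending inventory = $5,479.15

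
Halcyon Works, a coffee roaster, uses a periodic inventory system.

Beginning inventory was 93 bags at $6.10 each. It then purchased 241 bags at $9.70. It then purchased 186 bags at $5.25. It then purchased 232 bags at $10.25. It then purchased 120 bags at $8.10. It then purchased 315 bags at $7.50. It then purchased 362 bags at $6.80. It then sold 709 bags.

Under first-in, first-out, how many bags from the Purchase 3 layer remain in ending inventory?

43

Sale 1 (709) [FIFO — oldest first]: 93 @ $6.10 + 241 @ $9.70 + 186 @ $5.25 + 189 @ $10.25 = $5,818.75
Ending inventory: 43 @ $10.25 + 120 @ $8.10 + 315 @ $7.50 + 362 @ $6.80 = $6,236.85
Check: goods available $12,055.60 = COGS $5,818.75 + ending $6,236.85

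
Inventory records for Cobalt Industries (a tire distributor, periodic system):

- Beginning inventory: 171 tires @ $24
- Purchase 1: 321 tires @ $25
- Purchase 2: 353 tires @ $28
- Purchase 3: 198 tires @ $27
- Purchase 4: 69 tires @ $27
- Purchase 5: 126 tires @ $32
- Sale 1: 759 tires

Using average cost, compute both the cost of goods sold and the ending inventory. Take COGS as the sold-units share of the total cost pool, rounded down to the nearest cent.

COGS = $20,387.54; ending inventory = $12,866.46

Sale 1, sell 759: 759/1238 × $33,254.00 → $20,387.54
Ending inventory (cost pool remaining) = $12,866.46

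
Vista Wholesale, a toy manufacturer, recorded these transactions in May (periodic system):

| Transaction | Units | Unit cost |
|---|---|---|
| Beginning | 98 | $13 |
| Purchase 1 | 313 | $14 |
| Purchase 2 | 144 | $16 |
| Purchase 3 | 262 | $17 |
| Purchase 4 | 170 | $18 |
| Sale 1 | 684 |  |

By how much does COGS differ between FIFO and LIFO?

FIFO COGS: 98 @ $13 + 313 @ $14 + 144 @ $16 + 129 @ $17 = $10,153
LIFO COGS: 170 @ $18 + 262 @ $17 + 144 @ $16 + 108 @ $14 = $11,330
Difference = |$10,153 − $11,330| = $1,177

$1,177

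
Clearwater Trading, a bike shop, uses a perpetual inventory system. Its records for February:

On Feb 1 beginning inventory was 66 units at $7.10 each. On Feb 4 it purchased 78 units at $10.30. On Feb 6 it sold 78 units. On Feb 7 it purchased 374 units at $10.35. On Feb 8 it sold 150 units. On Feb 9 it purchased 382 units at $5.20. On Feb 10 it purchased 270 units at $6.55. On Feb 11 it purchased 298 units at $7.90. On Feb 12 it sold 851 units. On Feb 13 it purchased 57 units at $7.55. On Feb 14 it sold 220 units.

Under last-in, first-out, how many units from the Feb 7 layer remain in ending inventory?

Feb 6, 78 sold [LIFO — newest first]: 78 @ $10.30 = $803.40
Feb 8, 150 sold [LIFO — newest first]: 150 @ $10.35 = $1,552.50
Feb 12, 851 sold [LIFO — newest first]: 298 @ $7.90 + 270 @ $6.55 + 283 @ $5.20 = $5,594.30
Feb 14, 220 sold [LIFO — newest first]: 57 @ $7.55 + 99 @ $5.20 + 64 @ $10.35 = $1,607.55
Total COGS = $803.40 + $1,552.50 + $5,594.30 + $1,607.55 = $9,557.75
Ending inventory: 66 @ $7.10 + 160 @ $10.35 = $2,124.60

160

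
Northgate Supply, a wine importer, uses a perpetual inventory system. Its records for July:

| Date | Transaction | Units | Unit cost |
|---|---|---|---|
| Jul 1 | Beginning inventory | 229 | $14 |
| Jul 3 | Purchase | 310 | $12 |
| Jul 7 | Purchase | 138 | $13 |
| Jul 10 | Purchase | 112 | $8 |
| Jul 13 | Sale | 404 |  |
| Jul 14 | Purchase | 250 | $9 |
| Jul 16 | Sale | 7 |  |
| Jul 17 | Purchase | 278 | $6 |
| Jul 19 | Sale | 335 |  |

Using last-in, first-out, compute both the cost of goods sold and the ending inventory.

Jul 13, 404 sold [LIFO — newest first]: 112 @ $8 + 138 @ $13 + 154 @ $12 = $4,538
Jul 16, 7 sold [LIFO — newest first]: 7 @ $9 = $63
Jul 19, 335 sold [LIFO — newest first]: 278 @ $6 + 57 @ $9 = $2,181
Total COGS = $4,538 + $63 + $2,181 = $6,782
Ending inventory: 229 @ $14 + 156 @ $12 + 186 @ $9 = $6,752
Check: goods available $13,534 = COGS $6,782 + ending $6,752

COGS = $6,782; ending inventory = $6,752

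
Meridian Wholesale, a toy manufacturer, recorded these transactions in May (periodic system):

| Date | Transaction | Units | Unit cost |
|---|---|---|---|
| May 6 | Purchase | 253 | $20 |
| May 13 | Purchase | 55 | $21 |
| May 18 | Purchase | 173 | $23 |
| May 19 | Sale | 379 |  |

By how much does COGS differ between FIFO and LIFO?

$306

FIFO COGS: 253 @ $20 + 55 @ $21 + 71 @ $23 = $7,848
LIFO COGS: 173 @ $23 + 55 @ $21 + 151 @ $20 = $8,154
Difference = |$7,848 − $8,154| = $306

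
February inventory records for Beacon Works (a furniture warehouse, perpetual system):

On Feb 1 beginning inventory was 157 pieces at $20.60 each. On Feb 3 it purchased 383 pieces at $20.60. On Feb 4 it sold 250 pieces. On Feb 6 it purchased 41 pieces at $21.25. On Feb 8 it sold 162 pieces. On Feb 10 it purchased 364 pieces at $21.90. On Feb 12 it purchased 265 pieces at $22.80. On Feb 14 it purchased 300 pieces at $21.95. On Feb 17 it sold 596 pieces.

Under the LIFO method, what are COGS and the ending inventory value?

Feb 4, 250 sold [LIFO — newest first]: 250 @ $20.60 = $5,150.00
Feb 8, 162 sold [LIFO — newest first]: 41 @ $21.25 + 121 @ $20.60 = $3,363.85
Feb 17, 596 sold [LIFO — newest first]: 300 @ $21.95 + 265 @ $22.80 + 31 @ $21.90 = $13,305.90
Total COGS = $5,150.00 + $3,363.85 + $13,305.90 = $21,819.75
Ending inventory: 157 @ $20.60 + 12 @ $20.60 + 333 @ $21.90 = $10,774.10

COGS = $21,819.75; ending inventory = $10,774.10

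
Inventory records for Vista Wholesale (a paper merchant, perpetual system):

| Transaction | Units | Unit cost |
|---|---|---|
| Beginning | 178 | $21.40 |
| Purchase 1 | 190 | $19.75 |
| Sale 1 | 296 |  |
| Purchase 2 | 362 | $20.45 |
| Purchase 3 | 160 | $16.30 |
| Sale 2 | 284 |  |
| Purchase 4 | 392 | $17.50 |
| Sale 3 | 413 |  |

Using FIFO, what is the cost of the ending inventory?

Ending inventory = $5,057.50

Sale 1 (296) [FIFO — oldest first]: 178 @ $21.40 + 118 @ $19.75 = $6,139.70
Sale 2 (284) [FIFO — oldest first]: 72 @ $19.75 + 212 @ $20.45 = $5,757.40
Sale 3 (413) [FIFO — oldest first]: 150 @ $20.45 + 160 @ $16.30 + 103 @ $17.50 = $7,478.00
Total COGS = $6,139.70 + $5,757.40 + $7,478.00 = $19,375.10
Ending inventory: 289 @ $17.50 = $5,057.50
Check: goods available $24,432.60 = COGS $19,375.10 + ending $5,057.50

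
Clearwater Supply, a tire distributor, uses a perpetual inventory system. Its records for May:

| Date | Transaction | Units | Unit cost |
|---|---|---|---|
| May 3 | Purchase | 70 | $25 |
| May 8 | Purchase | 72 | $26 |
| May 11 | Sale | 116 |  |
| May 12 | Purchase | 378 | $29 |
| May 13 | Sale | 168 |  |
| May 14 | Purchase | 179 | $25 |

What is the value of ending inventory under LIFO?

May 11, 116 sold [LIFO — newest first]: 72 @ $26 + 44 @ $25 = $2,972
May 13, 168 sold [LIFO — newest first]: 168 @ $29 = $4,872
Total COGS = $2,972 + $4,872 = $7,844
Ending inventory: 26 @ $25 + 210 @ $29 + 179 @ $25 = $11,215

Ending inventory = $11,215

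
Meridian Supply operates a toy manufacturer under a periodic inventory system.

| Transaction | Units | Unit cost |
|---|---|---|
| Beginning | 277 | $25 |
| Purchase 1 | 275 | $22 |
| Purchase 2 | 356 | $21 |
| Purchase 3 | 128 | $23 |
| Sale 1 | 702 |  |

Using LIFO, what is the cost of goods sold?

Sale 1 (702) [LIFO — newest first]: 128 @ $23 + 356 @ $21 + 218 @ $22 = $15,216
Ending inventory: 277 @ $25 + 57 @ $22 = $8,179

COGS = $15,216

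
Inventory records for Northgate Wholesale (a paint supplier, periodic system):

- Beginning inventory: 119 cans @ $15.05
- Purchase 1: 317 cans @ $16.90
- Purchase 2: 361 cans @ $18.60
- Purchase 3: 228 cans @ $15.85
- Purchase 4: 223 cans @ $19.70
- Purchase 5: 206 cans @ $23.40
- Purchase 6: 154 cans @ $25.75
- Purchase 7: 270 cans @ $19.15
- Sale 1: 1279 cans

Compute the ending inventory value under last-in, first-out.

Sale 1 (1279) [LIFO — newest first]: 270 @ $19.15 + 154 @ $25.75 + 206 @ $23.40 + 223 @ $19.70 + 228 @ $15.85 + 198 @ $18.60 = $25,646.10
Ending inventory: 119 @ $15.05 + 317 @ $16.90 + 163 @ $18.60 = $10,180.05
Check: goods available $35,826.15 = COGS $25,646.10 + ending $10,180.05

Ending inventory = $10,180.05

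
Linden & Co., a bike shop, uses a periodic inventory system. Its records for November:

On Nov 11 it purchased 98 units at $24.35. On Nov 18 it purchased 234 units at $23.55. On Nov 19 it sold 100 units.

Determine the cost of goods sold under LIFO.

Nov 19, 100 sold [LIFO — newest first]: 100 @ $23.55 = $2,355.00
Ending inventory: 98 @ $24.35 + 134 @ $23.55 = $5,542.00

COGS = $2,355.00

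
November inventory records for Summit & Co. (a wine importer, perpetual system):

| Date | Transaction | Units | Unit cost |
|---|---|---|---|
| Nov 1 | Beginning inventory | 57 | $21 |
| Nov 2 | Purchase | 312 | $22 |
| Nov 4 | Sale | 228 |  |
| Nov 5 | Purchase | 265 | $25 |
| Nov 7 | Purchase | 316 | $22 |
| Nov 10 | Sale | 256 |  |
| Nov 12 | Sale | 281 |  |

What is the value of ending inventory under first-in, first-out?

Ending inventory = $4,070

Nov 4, 228 sold [FIFO — oldest first]: 57 @ $21 + 171 @ $22 = $4,959
Nov 10, 256 sold [FIFO — oldest first]: 141 @ $22 + 115 @ $25 = $5,977
Nov 12, 281 sold [FIFO — oldest first]: 150 @ $25 + 131 @ $22 = $6,632
Total COGS = $4,959 + $5,977 + $6,632 = $17,568
Ending inventory: 185 @ $22 = $4,070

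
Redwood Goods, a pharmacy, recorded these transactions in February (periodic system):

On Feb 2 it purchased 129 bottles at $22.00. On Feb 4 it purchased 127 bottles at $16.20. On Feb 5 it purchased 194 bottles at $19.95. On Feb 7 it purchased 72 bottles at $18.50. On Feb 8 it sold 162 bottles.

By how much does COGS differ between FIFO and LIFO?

$245.10

FIFO COGS: 129 @ $22.00 + 33 @ $16.20 = $3,372.60
LIFO COGS: 72 @ $18.50 + 90 @ $19.95 = $3,127.50
Difference = |$3,372.60 − $3,127.50| = $245.10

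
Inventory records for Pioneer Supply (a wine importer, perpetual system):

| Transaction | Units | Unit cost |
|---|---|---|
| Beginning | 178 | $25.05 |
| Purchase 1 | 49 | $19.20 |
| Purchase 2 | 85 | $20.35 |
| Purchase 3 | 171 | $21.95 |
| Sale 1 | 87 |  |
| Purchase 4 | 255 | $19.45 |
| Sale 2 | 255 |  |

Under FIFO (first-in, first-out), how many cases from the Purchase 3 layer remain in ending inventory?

Sale 1 (87) [FIFO — oldest first]: 87 @ $25.05 = $2,179.35
Sale 2 (255) [FIFO — oldest first]: 91 @ $25.05 + 49 @ $19.20 + 85 @ $20.35 + 30 @ $21.95 = $5,608.60
Total COGS = $2,179.35 + $5,608.60 = $7,787.95
Ending inventory: 141 @ $21.95 + 255 @ $19.45 = $8,054.70

141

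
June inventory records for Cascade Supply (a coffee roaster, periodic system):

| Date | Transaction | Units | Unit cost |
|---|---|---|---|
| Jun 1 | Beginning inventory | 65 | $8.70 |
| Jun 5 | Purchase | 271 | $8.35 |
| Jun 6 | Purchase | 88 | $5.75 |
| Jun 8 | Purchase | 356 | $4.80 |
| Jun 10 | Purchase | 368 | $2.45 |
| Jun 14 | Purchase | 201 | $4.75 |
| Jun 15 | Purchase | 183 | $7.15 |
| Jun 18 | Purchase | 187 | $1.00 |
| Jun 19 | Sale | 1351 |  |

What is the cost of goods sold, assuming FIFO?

COGS = $6,913.80

Jun 19, 1351 sold [FIFO — oldest first]: 65 @ $8.70 + 271 @ $8.35 + 88 @ $5.75 + 356 @ $4.80 + 368 @ $2.45 + 201 @ $4.75 + 2 @ $7.15 = $6,913.80
Ending inventory: 181 @ $7.15 + 187 @ $1.00 = $1,481.15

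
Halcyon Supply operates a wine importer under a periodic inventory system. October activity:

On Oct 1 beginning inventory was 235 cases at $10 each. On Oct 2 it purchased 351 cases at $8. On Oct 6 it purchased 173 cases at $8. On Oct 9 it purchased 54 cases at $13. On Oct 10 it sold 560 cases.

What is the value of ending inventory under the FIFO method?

Oct 10, 560 sold [FIFO — oldest first]: 235 @ $10 + 325 @ $8 = $4,950
Ending inventory: 26 @ $8 + 173 @ $8 + 54 @ $13 = $2,294

Ending inventory = $2,294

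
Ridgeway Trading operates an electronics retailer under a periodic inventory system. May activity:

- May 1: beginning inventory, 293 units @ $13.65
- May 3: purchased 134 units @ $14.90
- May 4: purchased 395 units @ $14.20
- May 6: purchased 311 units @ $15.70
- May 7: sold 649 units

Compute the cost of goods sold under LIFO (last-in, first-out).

COGS = $9,682.30

May 7, 649 sold [LIFO — newest first]: 311 @ $15.70 + 338 @ $14.20 = $9,682.30
Ending inventory: 293 @ $13.65 + 134 @ $14.90 + 57 @ $14.20 = $6,805.45
Check: goods available $16,487.75 = COGS $9,682.30 + ending $6,805.45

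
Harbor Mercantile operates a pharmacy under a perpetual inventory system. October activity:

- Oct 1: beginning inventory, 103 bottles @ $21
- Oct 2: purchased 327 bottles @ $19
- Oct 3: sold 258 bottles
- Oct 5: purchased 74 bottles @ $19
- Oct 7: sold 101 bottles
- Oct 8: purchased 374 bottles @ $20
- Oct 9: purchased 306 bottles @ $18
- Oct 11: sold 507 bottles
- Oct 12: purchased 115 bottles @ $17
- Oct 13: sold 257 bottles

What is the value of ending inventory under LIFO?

Oct 3, 258 sold [LIFO — newest first]: 258 @ $19 = $4,902
Oct 7, 101 sold [LIFO — newest first]: 74 @ $19 + 27 @ $19 = $1,919
Oct 11, 507 sold [LIFO — newest first]: 306 @ $18 + 201 @ $20 = $9,528
Oct 13, 257 sold [LIFO — newest first]: 115 @ $17 + 142 @ $20 = $4,795
Total COGS = $4,902 + $1,919 + $9,528 + $4,795 = $21,144
Ending inventory: 103 @ $21 + 42 @ $19 + 31 @ $20 = $3,581

Ending inventory = $3,581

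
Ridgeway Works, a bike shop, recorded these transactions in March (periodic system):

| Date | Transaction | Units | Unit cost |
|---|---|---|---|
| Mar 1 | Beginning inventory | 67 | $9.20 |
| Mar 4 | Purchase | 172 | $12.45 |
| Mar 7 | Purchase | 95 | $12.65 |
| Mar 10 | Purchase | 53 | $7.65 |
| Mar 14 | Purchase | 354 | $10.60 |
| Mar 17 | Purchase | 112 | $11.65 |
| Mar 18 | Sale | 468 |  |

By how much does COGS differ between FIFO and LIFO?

$151.10

FIFO COGS: 67 @ $9.20 + 172 @ $12.45 + 95 @ $12.65 + 53 @ $7.65 + 81 @ $10.60 = $5,223.60
LIFO COGS: 112 @ $11.65 + 354 @ $10.60 + 2 @ $7.65 = $5,072.50
Difference = |$5,223.60 − $5,072.50| = $151.10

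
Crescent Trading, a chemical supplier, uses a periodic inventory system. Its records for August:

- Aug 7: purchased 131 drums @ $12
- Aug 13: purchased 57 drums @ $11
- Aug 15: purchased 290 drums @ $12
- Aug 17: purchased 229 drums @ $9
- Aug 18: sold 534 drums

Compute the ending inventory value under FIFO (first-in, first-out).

Aug 18, 534 sold [FIFO — oldest first]: 131 @ $12 + 57 @ $11 + 290 @ $12 + 56 @ $9 = $6,183
Ending inventory: 173 @ $9 = $1,557
Check: goods available $7,740 = COGS $6,183 + ending $1,557

Ending inventory = $1,557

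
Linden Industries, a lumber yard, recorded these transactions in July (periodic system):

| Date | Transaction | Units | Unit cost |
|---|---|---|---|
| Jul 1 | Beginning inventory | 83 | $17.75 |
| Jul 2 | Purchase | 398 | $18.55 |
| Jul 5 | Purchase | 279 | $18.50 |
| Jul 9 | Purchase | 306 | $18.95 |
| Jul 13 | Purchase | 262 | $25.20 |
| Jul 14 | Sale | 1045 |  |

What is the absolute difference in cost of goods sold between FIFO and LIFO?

$1,817.10

FIFO COGS: 83 @ $17.75 + 398 @ $18.55 + 279 @ $18.50 + 285 @ $18.95 = $19,418.40
LIFO COGS: 262 @ $25.20 + 306 @ $18.95 + 279 @ $18.50 + 198 @ $18.55 = $21,235.50
Difference = |$19,418.40 − $21,235.50| = $1,817.10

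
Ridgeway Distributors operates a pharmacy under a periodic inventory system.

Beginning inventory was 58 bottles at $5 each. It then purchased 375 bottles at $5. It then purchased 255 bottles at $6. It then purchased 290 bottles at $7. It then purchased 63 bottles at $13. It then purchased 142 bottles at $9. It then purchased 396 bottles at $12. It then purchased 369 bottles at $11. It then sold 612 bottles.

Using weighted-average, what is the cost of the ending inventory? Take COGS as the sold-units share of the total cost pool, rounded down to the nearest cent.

Ending inventory = $11,407.44

Sale 1, sell 612: 612/1948 × $16,633.00 → $5,225.56
Ending inventory (cost pool remaining) = $11,407.44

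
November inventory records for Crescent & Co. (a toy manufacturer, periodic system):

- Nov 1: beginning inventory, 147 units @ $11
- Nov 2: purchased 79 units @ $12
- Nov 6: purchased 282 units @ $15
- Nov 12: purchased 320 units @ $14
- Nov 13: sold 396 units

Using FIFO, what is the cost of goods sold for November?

COGS = $5,115

Nov 13, 396 sold [FIFO — oldest first]: 147 @ $11 + 79 @ $12 + 170 @ $15 = $5,115
Ending inventory: 112 @ $15 + 320 @ $14 = $6,160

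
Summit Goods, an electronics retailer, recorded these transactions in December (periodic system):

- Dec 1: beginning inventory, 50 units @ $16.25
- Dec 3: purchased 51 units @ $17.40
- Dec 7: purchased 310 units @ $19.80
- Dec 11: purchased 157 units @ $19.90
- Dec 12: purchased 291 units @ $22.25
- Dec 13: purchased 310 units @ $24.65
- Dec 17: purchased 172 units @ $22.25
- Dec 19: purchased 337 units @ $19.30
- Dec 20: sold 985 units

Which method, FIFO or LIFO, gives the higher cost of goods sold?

LIFO

FIFO COGS: 50 @ $16.25 + 51 @ $17.40 + 310 @ $19.80 + 157 @ $19.90 + 291 @ $22.25 + 126 @ $24.65 = $20,542.85
LIFO COGS: 337 @ $19.30 + 172 @ $22.25 + 310 @ $24.65 + 166 @ $22.25 = $21,666.10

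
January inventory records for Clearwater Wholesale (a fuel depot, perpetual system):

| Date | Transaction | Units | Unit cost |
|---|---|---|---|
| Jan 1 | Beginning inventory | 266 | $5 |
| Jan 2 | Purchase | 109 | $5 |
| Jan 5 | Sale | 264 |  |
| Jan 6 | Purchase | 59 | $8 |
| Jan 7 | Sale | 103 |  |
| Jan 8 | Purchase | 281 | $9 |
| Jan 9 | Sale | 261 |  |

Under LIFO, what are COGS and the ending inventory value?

Jan 5, 264 sold [LIFO — newest first]: 109 @ $5 + 155 @ $5 = $1,320
Jan 7, 103 sold [LIFO — newest first]: 59 @ $8 + 44 @ $5 = $692
Jan 9, 261 sold [LIFO — newest first]: 261 @ $9 = $2,349
Total COGS = $1,320 + $692 + $2,349 = $4,361
Ending inventory: 67 @ $5 + 20 @ $9 = $515
Check: goods available $4,876 = COGS $4,361 + ending $515

COGS = $4,361; ending inventory = $515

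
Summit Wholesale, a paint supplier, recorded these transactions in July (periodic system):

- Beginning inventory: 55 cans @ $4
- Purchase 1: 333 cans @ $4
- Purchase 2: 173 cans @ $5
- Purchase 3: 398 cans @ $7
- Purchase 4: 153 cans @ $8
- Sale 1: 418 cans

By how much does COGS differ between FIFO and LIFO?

FIFO COGS: 55 @ $4 + 333 @ $4 + 30 @ $5 = $1,702
LIFO COGS: 153 @ $8 + 265 @ $7 = $3,079
Difference = |$1,702 − $3,079| = $1,377

$1,377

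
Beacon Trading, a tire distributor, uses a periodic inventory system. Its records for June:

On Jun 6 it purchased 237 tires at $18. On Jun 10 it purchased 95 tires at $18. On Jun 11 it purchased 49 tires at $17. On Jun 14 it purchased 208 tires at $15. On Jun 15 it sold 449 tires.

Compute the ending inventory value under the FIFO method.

Ending inventory = $2,100

Jun 15, 449 sold [FIFO — oldest first]: 237 @ $18 + 95 @ $18 + 49 @ $17 + 68 @ $15 = $7,829
Ending inventory: 140 @ $15 = $2,100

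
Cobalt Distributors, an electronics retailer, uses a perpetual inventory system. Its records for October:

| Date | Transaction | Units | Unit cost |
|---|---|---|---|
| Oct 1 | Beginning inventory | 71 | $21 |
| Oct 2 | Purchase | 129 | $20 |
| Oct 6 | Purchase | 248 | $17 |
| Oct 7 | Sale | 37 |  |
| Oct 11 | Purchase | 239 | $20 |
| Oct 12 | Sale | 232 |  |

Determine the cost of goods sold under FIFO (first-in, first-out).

COGS = $5,244

Oct 7, 37 sold [FIFO — oldest first]: 37 @ $21 = $777
Oct 12, 232 sold [FIFO — oldest first]: 34 @ $21 + 129 @ $20 + 69 @ $17 = $4,467
Total COGS = $777 + $4,467 = $5,244
Ending inventory: 179 @ $17 + 239 @ $20 = $7,823
Check: goods available $13,067 = COGS $5,244 + ending $7,823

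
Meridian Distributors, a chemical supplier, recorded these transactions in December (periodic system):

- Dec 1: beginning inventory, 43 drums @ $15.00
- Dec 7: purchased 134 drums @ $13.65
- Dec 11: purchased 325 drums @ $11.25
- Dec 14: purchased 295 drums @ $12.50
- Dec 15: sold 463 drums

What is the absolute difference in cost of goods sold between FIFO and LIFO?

$114.10

FIFO COGS: 43 @ $15.00 + 134 @ $13.65 + 286 @ $11.25 = $5,691.60
LIFO COGS: 295 @ $12.50 + 168 @ $11.25 = $5,577.50
Difference = |$5,691.60 − $5,577.50| = $114.10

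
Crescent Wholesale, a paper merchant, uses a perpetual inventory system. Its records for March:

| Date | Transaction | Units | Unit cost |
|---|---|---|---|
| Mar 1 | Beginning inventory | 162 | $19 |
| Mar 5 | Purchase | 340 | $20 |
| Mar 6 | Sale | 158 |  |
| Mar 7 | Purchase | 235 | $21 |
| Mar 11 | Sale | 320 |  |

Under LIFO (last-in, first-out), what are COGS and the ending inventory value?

Mar 6, 158 sold [LIFO — newest first]: 158 @ $20 = $3,160
Mar 11, 320 sold [LIFO — newest first]: 235 @ $21 + 85 @ $20 = $6,635
Total COGS = $3,160 + $6,635 = $9,795
Ending inventory: 162 @ $19 + 97 @ $20 = $5,018
Check: goods available $14,813 = COGS $9,795 + ending $5,018

COGS = $9,795; ending inventory = $5,018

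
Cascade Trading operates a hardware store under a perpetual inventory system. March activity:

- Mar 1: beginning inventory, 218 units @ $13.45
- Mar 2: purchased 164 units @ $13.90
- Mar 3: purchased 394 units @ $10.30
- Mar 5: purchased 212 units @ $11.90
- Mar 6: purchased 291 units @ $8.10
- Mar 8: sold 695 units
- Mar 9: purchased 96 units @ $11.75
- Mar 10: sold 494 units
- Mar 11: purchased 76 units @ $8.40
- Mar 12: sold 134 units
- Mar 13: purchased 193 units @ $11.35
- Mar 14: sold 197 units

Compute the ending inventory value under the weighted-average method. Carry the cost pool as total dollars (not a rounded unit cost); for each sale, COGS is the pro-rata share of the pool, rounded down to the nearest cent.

Ending inventory = $1,358.43

After Mar 1: 218 on hand, pool $2,932.10 (≈ $13.4500 each)
After Mar 2: 382 on hand, pool $5,211.70 (≈ $13.6432 each)
After Mar 3: 776 on hand, pool $9,269.90 (≈ $11.9457 each)
After Mar 5: 988 on hand, pool $11,792.70 (≈ $11.9359 each)
After Mar 6: 1279 on hand, pool $14,149.80 (≈ $11.0632 each)
Mar 8, sell 695: 695/1279 × $14,149.80 → $7,688.90
After Mar 9: 680 on hand, pool $7,588.90 (≈ $11.1601 each)
Mar 10, sell 494: 494/680 × $7,588.90 → $5,513.11
After Mar 11: 262 on hand, pool $2,714.19 (≈ $10.3595 each)
Mar 12, sell 134: 134/262 × $2,714.19 → $1,388.17
After Mar 13: 321 on hand, pool $3,516.57 (≈ $10.9550 each)
Mar 14, sell 197: 197/321 × $3,516.57 → $2,158.14
Total COGS = $7,688.90 + $5,513.11 + $1,388.17 + $2,158.14 = $16,748.32
Ending inventory (cost pool remaining) = $1,358.43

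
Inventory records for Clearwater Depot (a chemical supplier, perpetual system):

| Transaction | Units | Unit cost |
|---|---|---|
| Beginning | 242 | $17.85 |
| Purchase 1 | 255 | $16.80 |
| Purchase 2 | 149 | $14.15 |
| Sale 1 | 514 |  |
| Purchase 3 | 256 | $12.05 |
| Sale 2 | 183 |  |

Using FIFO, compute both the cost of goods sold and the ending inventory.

COGS = $11,326.60; ending inventory = $2,470.25

Sale 1 (514) [FIFO — oldest first]: 242 @ $17.85 + 255 @ $16.80 + 17 @ $14.15 = $8,844.25
Sale 2 (183) [FIFO — oldest first]: 132 @ $14.15 + 51 @ $12.05 = $2,482.35
Total COGS = $8,844.25 + $2,482.35 = $11,326.60
Ending inventory: 205 @ $12.05 = $2,470.25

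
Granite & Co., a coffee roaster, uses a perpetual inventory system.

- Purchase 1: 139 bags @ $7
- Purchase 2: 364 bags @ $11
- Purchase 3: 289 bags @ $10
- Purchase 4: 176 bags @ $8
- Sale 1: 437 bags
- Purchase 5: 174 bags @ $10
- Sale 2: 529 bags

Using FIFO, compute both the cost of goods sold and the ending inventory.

COGS = $9,259; ending inventory = $1,756

Sale 1 (437) [FIFO — oldest first]: 139 @ $7 + 298 @ $11 = $4,251
Sale 2 (529) [FIFO — oldest first]: 66 @ $11 + 289 @ $10 + 174 @ $8 = $5,008
Total COGS = $4,251 + $5,008 = $9,259
Ending inventory: 2 @ $8 + 174 @ $10 = $1,756
Check: goods available $11,015 = COGS $9,259 + ending $1,756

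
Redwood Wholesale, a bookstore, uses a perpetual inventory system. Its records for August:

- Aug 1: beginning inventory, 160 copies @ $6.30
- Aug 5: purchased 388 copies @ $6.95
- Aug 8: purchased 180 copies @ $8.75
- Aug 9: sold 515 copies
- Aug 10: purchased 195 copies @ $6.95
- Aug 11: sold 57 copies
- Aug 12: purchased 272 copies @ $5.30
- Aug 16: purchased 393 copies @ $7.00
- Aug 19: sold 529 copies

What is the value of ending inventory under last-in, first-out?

Ending inventory = $3,056.25

Aug 9, 515 sold [LIFO — newest first]: 180 @ $8.75 + 335 @ $6.95 = $3,903.25
Aug 11, 57 sold [LIFO — newest first]: 57 @ $6.95 = $396.15
Aug 19, 529 sold [LIFO — newest first]: 393 @ $7.00 + 136 @ $5.30 = $3,471.80
Total COGS = $3,903.25 + $396.15 + $3,471.80 = $7,771.20
Ending inventory: 160 @ $6.30 + 53 @ $6.95 + 138 @ $6.95 + 136 @ $5.30 = $3,056.25
Check: goods available $10,827.45 = COGS $7,771.20 + ending $3,056.25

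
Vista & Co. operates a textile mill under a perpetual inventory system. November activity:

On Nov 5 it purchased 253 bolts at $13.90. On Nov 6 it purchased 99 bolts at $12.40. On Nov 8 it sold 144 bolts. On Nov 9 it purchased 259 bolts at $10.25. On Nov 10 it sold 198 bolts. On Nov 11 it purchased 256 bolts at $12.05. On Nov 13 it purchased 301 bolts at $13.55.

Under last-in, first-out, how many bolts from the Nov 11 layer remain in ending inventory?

Nov 8, 144 sold [LIFO — newest first]: 99 @ $12.40 + 45 @ $13.90 = $1,853.10
Nov 10, 198 sold [LIFO — newest first]: 198 @ $10.25 = $2,029.50
Total COGS = $1,853.10 + $2,029.50 = $3,882.60
Ending inventory: 208 @ $13.90 + 61 @ $10.25 + 256 @ $12.05 + 301 @ $13.55 = $10,679.80
Check: goods available $14,562.40 = COGS $3,882.60 + ending $10,679.80

256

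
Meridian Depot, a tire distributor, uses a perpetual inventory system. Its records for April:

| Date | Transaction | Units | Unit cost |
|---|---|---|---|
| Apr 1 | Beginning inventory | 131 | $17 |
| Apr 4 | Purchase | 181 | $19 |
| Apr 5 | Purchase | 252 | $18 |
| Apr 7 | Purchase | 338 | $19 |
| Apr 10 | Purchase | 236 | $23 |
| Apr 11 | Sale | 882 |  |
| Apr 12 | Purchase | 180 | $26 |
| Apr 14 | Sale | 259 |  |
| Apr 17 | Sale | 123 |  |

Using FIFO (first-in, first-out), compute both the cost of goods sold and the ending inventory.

COGS = $25,328; ending inventory = $1,404

Apr 11, 882 sold [FIFO — oldest first]: 131 @ $17 + 181 @ $19 + 252 @ $18 + 318 @ $19 = $16,244
Apr 14, 259 sold [FIFO — oldest first]: 20 @ $19 + 236 @ $23 + 3 @ $26 = $5,886
Apr 17, 123 sold [FIFO — oldest first]: 123 @ $26 = $3,198
Total COGS = $16,244 + $5,886 + $3,198 = $25,328
Ending inventory: 54 @ $26 = $1,404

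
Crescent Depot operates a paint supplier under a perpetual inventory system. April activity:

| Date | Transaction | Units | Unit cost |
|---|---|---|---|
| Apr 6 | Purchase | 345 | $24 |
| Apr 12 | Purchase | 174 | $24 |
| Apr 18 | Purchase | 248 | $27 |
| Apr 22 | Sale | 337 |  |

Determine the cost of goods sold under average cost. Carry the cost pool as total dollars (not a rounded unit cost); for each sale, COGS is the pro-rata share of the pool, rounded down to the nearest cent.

After Apr 6: 345 on hand, pool $8,280.00 (≈ $24.0000 each)
After Apr 12: 519 on hand, pool $12,456.00 (≈ $24.0000 each)
After Apr 18: 767 on hand, pool $19,152.00 (≈ $24.9700 each)
Apr 22, sell 337: 337/767 × $19,152.00 → $8,414.89
Ending inventory (cost pool remaining) = $10,737.11

COGS = $8,414.89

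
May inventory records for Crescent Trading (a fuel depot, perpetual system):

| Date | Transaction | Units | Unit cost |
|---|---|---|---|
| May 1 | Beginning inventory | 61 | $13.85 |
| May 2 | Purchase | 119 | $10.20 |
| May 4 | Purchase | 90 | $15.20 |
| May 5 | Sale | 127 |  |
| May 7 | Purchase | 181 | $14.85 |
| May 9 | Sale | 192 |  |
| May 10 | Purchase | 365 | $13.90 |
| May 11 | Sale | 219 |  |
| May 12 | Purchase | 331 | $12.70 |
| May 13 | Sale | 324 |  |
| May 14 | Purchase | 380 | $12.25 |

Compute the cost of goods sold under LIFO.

COGS = $11,704.35

May 5, 127 sold [LIFO — newest first]: 90 @ $15.20 + 37 @ $10.20 = $1,745.40
May 9, 192 sold [LIFO — newest first]: 181 @ $14.85 + 11 @ $10.20 = $2,800.05
May 11, 219 sold [LIFO — newest first]: 219 @ $13.90 = $3,044.10
May 13, 324 sold [LIFO — newest first]: 324 @ $12.70 = $4,114.80
Total COGS = $1,745.40 + $2,800.05 + $3,044.10 + $4,114.80 = $11,704.35
Ending inventory: 61 @ $13.85 + 71 @ $10.20 + 146 @ $13.90 + 7 @ $12.70 + 380 @ $12.25 = $8,342.35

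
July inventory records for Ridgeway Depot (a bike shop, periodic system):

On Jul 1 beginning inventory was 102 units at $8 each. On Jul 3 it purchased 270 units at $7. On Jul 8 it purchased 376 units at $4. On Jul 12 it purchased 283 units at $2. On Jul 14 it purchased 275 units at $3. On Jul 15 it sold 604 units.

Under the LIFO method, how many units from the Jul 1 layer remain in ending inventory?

102

Jul 15, 604 sold [LIFO — newest first]: 275 @ $3 + 283 @ $2 + 46 @ $4 = $1,575
Ending inventory: 102 @ $8 + 270 @ $7 + 330 @ $4 = $4,026
Check: goods available $5,601 = COGS $1,575 + ending $4,026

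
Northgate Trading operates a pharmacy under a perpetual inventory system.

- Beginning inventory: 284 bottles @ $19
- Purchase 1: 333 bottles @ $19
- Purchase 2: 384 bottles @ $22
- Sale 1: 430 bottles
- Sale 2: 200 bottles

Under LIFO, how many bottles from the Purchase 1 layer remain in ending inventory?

Sale 1 (430) [LIFO — newest first]: 384 @ $22 + 46 @ $19 = $9,322
Sale 2 (200) [LIFO — newest first]: 200 @ $19 = $3,800
Total COGS = $9,322 + $3,800 = $13,122
Ending inventory: 284 @ $19 + 87 @ $19 = $7,049
Check: goods available $20,171 = COGS $13,122 + ending $7,049

87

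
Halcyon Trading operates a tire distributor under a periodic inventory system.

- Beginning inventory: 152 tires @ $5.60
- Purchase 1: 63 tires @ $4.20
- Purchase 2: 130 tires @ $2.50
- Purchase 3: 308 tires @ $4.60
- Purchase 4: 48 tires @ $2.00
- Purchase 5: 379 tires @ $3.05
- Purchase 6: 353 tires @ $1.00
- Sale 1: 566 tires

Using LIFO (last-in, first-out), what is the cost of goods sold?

COGS = $1,002.65

Sale 1 (566) [LIFO — newest first]: 353 @ $1.00 + 213 @ $3.05 = $1,002.65
Ending inventory: 152 @ $5.60 + 63 @ $4.20 + 130 @ $2.50 + 308 @ $4.60 + 48 @ $2.00 + 166 @ $3.05 = $3,459.90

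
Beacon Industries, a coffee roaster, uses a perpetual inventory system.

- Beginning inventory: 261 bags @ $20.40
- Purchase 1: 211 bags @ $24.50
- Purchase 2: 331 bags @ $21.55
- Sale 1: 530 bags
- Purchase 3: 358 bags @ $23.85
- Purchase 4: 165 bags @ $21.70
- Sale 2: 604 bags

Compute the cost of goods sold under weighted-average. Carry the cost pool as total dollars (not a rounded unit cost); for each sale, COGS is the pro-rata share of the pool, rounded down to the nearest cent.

COGS = $25,377.13

After Beginning: 261 on hand, pool $5,324.40 (≈ $20.4000 each)
After Purchase 1: 472 on hand, pool $10,493.90 (≈ $22.2328 each)
After Purchase 2: 803 on hand, pool $17,626.95 (≈ $21.9514 each)
Sale 1, sell 530: 530/803 × $17,626.95 → $11,634.22
After Purchase 3: 631 on hand, pool $14,531.03 (≈ $23.0286 each)
After Purchase 4: 796 on hand, pool $18,111.53 (≈ $22.7532 each)
Sale 2, sell 604: 604/796 × $18,111.53 → $13,742.91
Total COGS = $11,634.22 + $13,742.91 = $25,377.13
Ending inventory (cost pool remaining) = $4,368.62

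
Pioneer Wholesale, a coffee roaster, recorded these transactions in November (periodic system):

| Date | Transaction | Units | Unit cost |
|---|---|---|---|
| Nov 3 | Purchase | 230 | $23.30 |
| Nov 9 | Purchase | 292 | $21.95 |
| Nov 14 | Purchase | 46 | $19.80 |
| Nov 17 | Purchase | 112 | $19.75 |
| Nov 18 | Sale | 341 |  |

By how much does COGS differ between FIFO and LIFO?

$655.80

FIFO COGS: 230 @ $23.30 + 111 @ $21.95 = $7,795.45
LIFO COGS: 112 @ $19.75 + 46 @ $19.80 + 183 @ $21.95 = $7,139.65
Difference = |$7,795.45 − $7,139.65| = $655.80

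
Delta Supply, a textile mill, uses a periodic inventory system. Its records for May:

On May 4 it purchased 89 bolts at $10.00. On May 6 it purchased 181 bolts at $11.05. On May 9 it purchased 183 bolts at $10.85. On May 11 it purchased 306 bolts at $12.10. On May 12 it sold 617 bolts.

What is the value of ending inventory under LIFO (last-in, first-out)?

May 12, 617 sold [LIFO — newest first]: 306 @ $12.10 + 183 @ $10.85 + 128 @ $11.05 = $7,102.55
Ending inventory: 89 @ $10.00 + 53 @ $11.05 = $1,475.65

Ending inventory = $1,475.65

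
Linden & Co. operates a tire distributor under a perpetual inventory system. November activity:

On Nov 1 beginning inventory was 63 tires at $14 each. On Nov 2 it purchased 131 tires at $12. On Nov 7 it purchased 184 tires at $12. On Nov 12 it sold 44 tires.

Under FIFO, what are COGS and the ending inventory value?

Nov 12, 44 sold [FIFO — oldest first]: 44 @ $14 = $616
Ending inventory: 19 @ $14 + 131 @ $12 + 184 @ $12 = $4,046

COGS = $616; ending inventory = $4,046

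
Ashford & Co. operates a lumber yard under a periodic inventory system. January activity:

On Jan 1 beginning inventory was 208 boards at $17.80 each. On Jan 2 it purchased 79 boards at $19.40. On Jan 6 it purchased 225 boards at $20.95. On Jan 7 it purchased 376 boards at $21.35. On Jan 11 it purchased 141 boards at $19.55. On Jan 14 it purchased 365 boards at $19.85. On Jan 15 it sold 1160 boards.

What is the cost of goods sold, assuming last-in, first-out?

Jan 15, 1160 sold [LIFO — newest first]: 365 @ $19.85 + 141 @ $19.55 + 376 @ $21.35 + 225 @ $20.95 + 53 @ $19.40 = $23,771.35
Ending inventory: 208 @ $17.80 + 26 @ $19.40 = $4,206.80

COGS = $23,771.35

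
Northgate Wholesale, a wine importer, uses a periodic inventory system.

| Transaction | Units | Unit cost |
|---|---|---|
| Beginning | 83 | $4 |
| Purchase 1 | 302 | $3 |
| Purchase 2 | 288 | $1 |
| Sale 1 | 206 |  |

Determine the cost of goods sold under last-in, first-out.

Sale 1 (206) [LIFO — newest first]: 206 @ $1 = $206
Ending inventory: 83 @ $4 + 302 @ $3 + 82 @ $1 = $1,320
Check: goods available $1,526 = COGS $206 + ending $1,320

COGS = $206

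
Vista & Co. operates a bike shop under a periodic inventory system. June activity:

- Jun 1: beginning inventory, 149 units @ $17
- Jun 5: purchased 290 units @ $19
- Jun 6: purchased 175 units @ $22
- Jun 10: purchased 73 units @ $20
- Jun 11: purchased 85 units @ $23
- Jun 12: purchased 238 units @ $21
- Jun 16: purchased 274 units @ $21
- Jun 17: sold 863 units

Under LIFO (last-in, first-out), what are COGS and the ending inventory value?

COGS = $18,359; ending inventory = $7,701

Jun 17, 863 sold [LIFO — newest first]: 274 @ $21 + 238 @ $21 + 85 @ $23 + 73 @ $20 + 175 @ $22 + 18 @ $19 = $18,359
Ending inventory: 149 @ $17 + 272 @ $19 = $7,701
Check: goods available $26,060 = COGS $18,359 + ending $7,701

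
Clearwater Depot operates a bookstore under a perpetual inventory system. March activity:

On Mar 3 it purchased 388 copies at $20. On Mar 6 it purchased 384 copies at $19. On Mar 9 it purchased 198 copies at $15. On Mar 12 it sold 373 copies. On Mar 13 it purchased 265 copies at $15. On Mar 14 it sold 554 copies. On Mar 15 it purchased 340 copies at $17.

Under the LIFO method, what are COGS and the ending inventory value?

COGS = $15,841; ending inventory = $11,940

Mar 12, 373 sold [LIFO — newest first]: 198 @ $15 + 175 @ $19 = $6,295
Mar 14, 554 sold [LIFO — newest first]: 265 @ $15 + 209 @ $19 + 80 @ $20 = $9,546
Total COGS = $6,295 + $9,546 = $15,841
Ending inventory: 308 @ $20 + 340 @ $17 = $11,940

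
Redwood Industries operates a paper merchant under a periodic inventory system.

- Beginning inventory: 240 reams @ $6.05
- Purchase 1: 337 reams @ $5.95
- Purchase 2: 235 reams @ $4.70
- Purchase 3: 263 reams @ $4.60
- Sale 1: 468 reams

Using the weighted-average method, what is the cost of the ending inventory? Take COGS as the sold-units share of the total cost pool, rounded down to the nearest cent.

Ending inventory = $3,258.86

Sale 1, sell 468: 468/1075 × $5,771.45 → $2,512.59
Ending inventory (cost pool remaining) = $3,258.86
Check: goods available $5,771.45 = COGS $2,512.59 + ending $3,258.86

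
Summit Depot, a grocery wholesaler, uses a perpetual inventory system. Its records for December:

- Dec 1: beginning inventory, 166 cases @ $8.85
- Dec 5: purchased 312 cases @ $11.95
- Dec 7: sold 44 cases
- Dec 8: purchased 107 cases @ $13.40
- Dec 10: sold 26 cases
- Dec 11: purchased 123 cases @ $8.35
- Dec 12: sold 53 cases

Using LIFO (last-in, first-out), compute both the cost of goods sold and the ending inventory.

Dec 7, 44 sold [LIFO — newest first]: 44 @ $11.95 = $525.80
Dec 10, 26 sold [LIFO — newest first]: 26 @ $13.40 = $348.40
Dec 12, 53 sold [LIFO — newest first]: 53 @ $8.35 = $442.55
Total COGS = $525.80 + $348.40 + $442.55 = $1,316.75
Ending inventory: 166 @ $8.85 + 268 @ $11.95 + 81 @ $13.40 + 70 @ $8.35 = $6,341.60
Check: goods available $7,658.35 = COGS $1,316.75 + ending $6,341.60

COGS = $1,316.75; ending inventory = $6,341.60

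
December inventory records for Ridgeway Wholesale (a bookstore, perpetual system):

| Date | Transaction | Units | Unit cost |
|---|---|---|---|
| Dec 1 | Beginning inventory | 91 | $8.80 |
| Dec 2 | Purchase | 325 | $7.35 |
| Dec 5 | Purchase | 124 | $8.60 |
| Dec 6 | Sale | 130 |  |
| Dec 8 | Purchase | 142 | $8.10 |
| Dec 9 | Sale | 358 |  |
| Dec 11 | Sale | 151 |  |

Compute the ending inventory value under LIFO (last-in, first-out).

Ending inventory = $378.40

Dec 6, 130 sold [LIFO — newest first]: 124 @ $8.60 + 6 @ $7.35 = $1,110.50
Dec 9, 358 sold [LIFO — newest first]: 142 @ $8.10 + 216 @ $7.35 = $2,737.80
Dec 11, 151 sold [LIFO — newest first]: 103 @ $7.35 + 48 @ $8.80 = $1,179.45
Total COGS = $1,110.50 + $2,737.80 + $1,179.45 = $5,027.75
Ending inventory: 43 @ $8.80 = $378.40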